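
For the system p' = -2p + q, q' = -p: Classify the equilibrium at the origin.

stable improper node

A = [[-2,1],[-1,0]]; det(A-λI) = λ^2 + 2λ + 1.
repeated λ = -1 with a single eigenvector.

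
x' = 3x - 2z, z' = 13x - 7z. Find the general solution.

Coefficient matrix A = [[3, -2], [13, -7]].
Characteristic polynomial det(A - λI) = λ^2 + 4λ + 5 = 0.
Eigenvalues λ = -2 ± i (complex conjugate pair).
For λ=-2+i: an eigenvector is (-1,-3) - i(1,2) = (-1 - i, -3 - 2i).
A real fundamental pair from Re and Im of e^((-2+i)t)v: X_1 = e^(-2t)(cos(t)·(-1,-3) + sin(t)·(1,2)), X_2 = e^(-2t)(sin(t)·(-1,-3) - cos(t)·(1,2)).
General solution: c_1X_1 + c_2X_2.

x(t) = c_1e^(-2t)sin(t) - c_1e^(-2t)cos(t) - c_2e^(-2t)sin(t) - c_2e^(-2t)cos(t), z(t) = 2c_1e^(-2t)sin(t) - 3c_1e^(-2t)cos(t) - 3c_2e^(-2t)sin(t) - 2c_2e^(-2t)cos(t)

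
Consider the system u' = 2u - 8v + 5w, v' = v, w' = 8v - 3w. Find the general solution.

Coefficient matrix A = [[2, -8, 5], [0, 1, 0], [0, 8, -3]].
det(A - λI) = 0 gives eigenvalues λ = 2, 1, -3.
For λ=2: eigenvector (1,0,0).
For λ=1: eigenvector (-2,1,2).
For λ=-3: eigenvector (-1,0,1).
General solution: K_1e^(2t)(1,0,0) + K_2e^(t)(-2,1,2) + K_3e^(-3t)(-1,0,1).

u(t) = K_1e^(2t) - 2K_2e^(t) - K_3e^(-3t), v(t) = K_2e^(t), w(t) = 2K_2e^(t) + K_3e^(-3t)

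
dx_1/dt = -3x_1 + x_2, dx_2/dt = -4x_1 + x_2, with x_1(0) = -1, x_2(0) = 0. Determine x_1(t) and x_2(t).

x_1(t) = 2te^(-t) - e^(-t), x_2(t) = 4te^(-t)

Coefficient matrix A = [[-3, 1], [-4, 1]].
Characteristic polynomial det(A - λI) = λ^2 + 2λ + 1 = 0.
Single eigenvalue λ = -1 with algebraic multiplicity 2.
Eigenvector v = (-1,-2); generalized eigenvector w with (A-λI)w=v is (0,-1).
General solution: e^(-t)[C_1·v + C_2·(t·v + w)].
Applying x_1(0)=-1, x_2(0)=0 gives C_1=1, C_2=-2.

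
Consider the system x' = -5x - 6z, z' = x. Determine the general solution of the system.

Coefficient matrix A = [[-5, -6], [1, 0]].
Characteristic polynomial det(A - λI) = λ^2 + 5λ + 6 = 0.
Eigenvalues λ = -2, -3.
For λ=-2: (A-λI) row 1 is [-3, -6], so an eigenvector is (-2, 1).
For λ=-3: (A-λI) row 1 is [-2, -6], so an eigenvector is (-3, 1).
General solution: c_1e^(-2t)(-2,1) + c_2e^(-3t)(-3,1).

x(t) = -2c_1e^(-2t) - 3c_2e^(-3t), z(t) = c_1e^(-2t) + c_2e^(-3t)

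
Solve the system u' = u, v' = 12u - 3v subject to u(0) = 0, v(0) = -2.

u(t) = 0, v(t) = -2e^(-3t)

Coefficient matrix A = [[1, 0], [12, -3]].
Characteristic polynomial det(A - λI) = λ^2 + 2λ - 3 = 0.
Eigenvalues λ = 1, -3.
For λ=1: (A-λI) row 2 is [12, -4], so an eigenvector is (-1, -3).
For λ=-3: (A-λI) row 1 is [4, 0], so an eigenvector is (0, 1).
General solution: C_1e^(t)(-1,-3) + C_2e^(-3t)(0,1).
Applying u(0)=0, v(0)=-2 gives C_1=0, C_2=-2.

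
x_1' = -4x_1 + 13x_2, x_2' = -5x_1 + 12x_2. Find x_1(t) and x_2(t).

x_1(t) = -2K_1e^(4t)sin(t) - 3K_1e^(4t)cos(t) - 3K_2e^(4t)sin(t) + 2K_2e^(4t)cos(t), x_2(t) = -K_1e^(4t)sin(t) - 2K_1e^(4t)cos(t) - 2K_2e^(4t)sin(t) + K_2e^(4t)cos(t)

Coefficient matrix A = [[-4, 13], [-5, 12]].
Characteristic polynomial det(A - λI) = λ^2 - 8λ + 17 = 0.
Eigenvalues λ = 4 ± i (complex conjugate pair).
For λ=4+i: an eigenvector is (-3,-2) - i(-2,-1) = (-3 + 2i, -2 + i).
A real fundamental pair from Re and Im of e^((4+i)t)v: X_1 = e^(4t)(cos(t)·(-3,-2) + sin(t)·(-2,-1)), X_2 = e^(4t)(sin(t)·(-3,-2) - cos(t)·(-2,-1)).
General solution: K_1X_1 + K_2X_2.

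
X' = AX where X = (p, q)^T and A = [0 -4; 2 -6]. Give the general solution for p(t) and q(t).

p(t) = 2C_1e^(-2t) + C_2e^(-4t), q(t) = C_1e^(-2t) + C_2e^(-4t)

Coefficient matrix A = [[0, -4], [2, -6]].
Characteristic polynomial det(A - λI) = λ^2 + 6λ + 8 = 0.
Eigenvalues λ = -2, -4.
For λ=-2: (A-λI) row 1 is [2, -4], so an eigenvector is (2, 1).
For λ=-4: (A-λI) row 1 is [4, -4], so an eigenvector is (1, 1).
General solution: C_1e^(-2t)(2,1) + C_2e^(-4t)(1,1).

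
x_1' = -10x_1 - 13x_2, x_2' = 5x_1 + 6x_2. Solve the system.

Coefficient matrix A = [[-10, -13], [5, 6]].
Characteristic polynomial det(A - λI) = λ^2 + 4λ + 5 = 0.
Eigenvalues λ = -2 ± i (complex conjugate pair).
For λ=-2+i: an eigenvector is (-3,2) - i(-2,1) = (-3 + 2i, 2 - i).
A real fundamental pair from Re and Im of e^((-2+i)t)v: X_1 = e^(-2t)(cos(t)·(-3,2) + sin(t)·(-2,1)), X_2 = e^(-2t)(sin(t)·(-3,2) - cos(t)·(-2,1)).
General solution: C_1X_1 + C_2X_2.

x_1(t) = -2C_1e^(-2t)sin(t) - 3C_1e^(-2t)cos(t) - 3C_2e^(-2t)sin(t) + 2C_2e^(-2t)cos(t), x_2(t) = C_1e^(-2t)sin(t) + 2C_1e^(-2t)cos(t) + 2C_2e^(-2t)sin(t) - C_2e^(-2t)cos(t)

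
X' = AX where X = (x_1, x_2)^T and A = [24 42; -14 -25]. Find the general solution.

x_1(t) = 2c_1e^(3t) - 3c_2e^(-4t), x_2(t) = -c_1e^(3t) + 2c_2e^(-4t)

Coefficient matrix A = [[24, 42], [-14, -25]].
Characteristic polynomial det(A - λI) = λ^2 + λ - 12 = 0.
Eigenvalues λ = 3, -4.
For λ=3: (A-λI) row 1 is [21, 42], so an eigenvector is (2, -1).
For λ=-4: (A-λI) row 1 is [28, 42], so an eigenvector is (-3, 2).
General solution: c_1e^(3t)(2,-1) + c_2e^(-4t)(-3,2).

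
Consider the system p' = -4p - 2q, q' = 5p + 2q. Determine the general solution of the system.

p(t) = -K_1e^(-t)sin(t) + K_1e^(-t)cos(t) + K_2e^(-t)sin(t) + K_2e^(-t)cos(t), q(t) = 2K_1e^(-t)sin(t) - K_1e^(-t)cos(t) - K_2e^(-t)sin(t) - 2K_2e^(-t)cos(t)

Coefficient matrix A = [[-4, -2], [5, 2]].
Characteristic polynomial det(A - λI) = λ^2 + 2λ + 2 = 0.
Eigenvalues λ = -1 ± i (complex conjugate pair).
For λ=-1+i: an eigenvector is (1,-1) - i(-1,2) = (1 + i, -1 - 2i).
A real fundamental pair from Re and Im of e^((-1+i)t)v: X_1 = e^(-t)(cos(t)·(1,-1) + sin(t)·(-1,2)), X_2 = e^(-t)(sin(t)·(1,-1) - cos(t)·(-1,2)).
General solution: K_1X_1 + K_2X_2.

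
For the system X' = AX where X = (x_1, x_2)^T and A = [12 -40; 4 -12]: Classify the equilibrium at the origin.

A = [[12,-40],[4,-12]]; det(A-λI) = λ^2 + 16.
λ = 0 ± 4i: zero real part.

center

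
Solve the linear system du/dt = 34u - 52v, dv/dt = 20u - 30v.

Coefficient matrix A = [[34, -52], [20, -30]].
Characteristic polynomial det(A - λI) = λ^2 - 4λ + 20 = 0.
Eigenvalues λ = 2 ± 4i (complex conjugate pair).
For λ=2+4i: an eigenvector is (-2,-1) - i(-3,-2) = (-2 + 3i, -1 + 2i).
A real fundamental pair from Re and Im of e^((2+4i)t)v: X_1 = e^(2t)(cos(4t)·(-2,-1) + sin(4t)·(-3,-2)), X_2 = e^(2t)(sin(4t)·(-2,-1) - cos(4t)·(-3,-2)).
General solution: c_1X_1 + c_2X_2.

u(t) = -3c_1e^(2t)sin(4t) - 2c_1e^(2t)cos(4t) - 2c_2e^(2t)sin(4t) + 3c_2e^(2t)cos(4t), v(t) = -2c_1e^(2t)sin(4t) - c_1e^(2t)cos(4t) - c_2e^(2t)sin(4t) + 2c_2e^(2t)cos(4t)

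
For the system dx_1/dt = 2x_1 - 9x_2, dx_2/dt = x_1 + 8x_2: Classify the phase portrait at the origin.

unstable improper node

A = [[2,-9],[1,8]]; det(A-λI) = λ^2 - 10λ + 25.
repeated λ = 5 with a single eigenvector.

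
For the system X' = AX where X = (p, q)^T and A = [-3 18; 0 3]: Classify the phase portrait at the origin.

saddle

A = [[-3,18],[0,3]]; det(A-λI) = λ^2 - 9.
λ = 3, -3: opposite signs.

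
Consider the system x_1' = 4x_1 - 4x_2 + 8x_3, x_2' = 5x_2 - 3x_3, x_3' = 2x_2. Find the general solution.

x_1(t) = C_1e^(4t) - 2C_2e^(2t) - 4C_3e^(3t), x_2(t) = C_2e^(2t) + 3C_3e^(3t), x_3(t) = C_2e^(2t) + 2C_3e^(3t)

Coefficient matrix A = [[4, -4, 8], [0, 5, -3], [0, 2, 0]].
det(A - λI) = 0 gives eigenvalues λ = 4, 2, 3.
For λ=4: eigenvector (1,0,0).
For λ=2: eigenvector (-2,1,1).
For λ=3: eigenvector (-4,3,2).
General solution: C_1e^(4t)(1,0,0) + C_2e^(2t)(-2,1,1) + C_3e^(3t)(-4,3,2).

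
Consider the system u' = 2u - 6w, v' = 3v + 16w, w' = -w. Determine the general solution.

Coefficient matrix A = [[2, 0, -6], [0, 3, 16], [0, 0, -1]].
det(A - λI) = 0 gives eigenvalues λ = 2, 3, -1.
For λ=2: eigenvector (1,0,0).
For λ=3: eigenvector (0,1,0).
For λ=-1: eigenvector (2,-4,1).
General solution: K_1e^(2t)(1,0,0) + K_2e^(3t)(0,1,0) + K_3e^(-t)(2,-4,1).

u(t) = K_1e^(2t) + 2K_3e^(-t), v(t) = K_2e^(3t) - 4K_3e^(-t), w(t) = K_3e^(-t)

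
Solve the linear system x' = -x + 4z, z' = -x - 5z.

Coefficient matrix A = [[-1, 4], [-1, -5]].
Characteristic polynomial det(A - λI) = λ^2 + 6λ + 9 = 0.
Single eigenvalue λ = -3 with algebraic multiplicity 2.
Eigenvector v = (-2,1); generalized eigenvector w with (A-λI)w=v is (-1,0).
General solution: e^(-3t)[C_1·v + C_2·(t·v + w)].

x(t) = -2C_1e^(-3t) - 2C_2te^(-3t) - C_2e^(-3t), z(t) = C_1e^(-3t) + C_2te^(-3t)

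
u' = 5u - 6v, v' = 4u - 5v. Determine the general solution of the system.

u(t) = C_1e^(-t) - 3C_2e^(t), v(t) = C_1e^(-t) - 2C_2e^(t)

Coefficient matrix A = [[5, -6], [4, -5]].
Characteristic polynomial det(A - λI) = λ^2 - 1 = 0.
Eigenvalues λ = -1, 1.
For λ=-1: (A-λI) row 1 is [6, -6], so an eigenvector is (1, 1).
For λ=1: (A-λI) row 1 is [4, -6], so an eigenvector is (-3, -2).
General solution: C_1e^(-t)(1,1) + C_2e^(t)(-3,-2).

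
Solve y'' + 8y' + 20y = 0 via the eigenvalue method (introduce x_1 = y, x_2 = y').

Let x_1 = y, x_2 = y'. Then x_1' = x_2 and x_2' = -20x_1 - 8x_2.
A = [[0,1],[-20,-8]]; det(A-λI) = λ^2 + 8λ + 20.
Eigenvalues λ = -4 ± 2i.

y(t) = K_1e^(-4t)cos(2t) + K_2e^(-4t)sin(2t)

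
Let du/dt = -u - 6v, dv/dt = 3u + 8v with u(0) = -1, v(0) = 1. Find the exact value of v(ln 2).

32

A = [[-1,-6],[3,8]]; eigenvalues λ = 5, 2.
Eigenvectors: (1,-1) for λ=5, (2,-1) for λ=2.
From the initial condition, c_1 = -1, c_2 = 0.
v(ln 2) = (-1)(2^5)(-1) + (0)(2^2)(-1) = 32.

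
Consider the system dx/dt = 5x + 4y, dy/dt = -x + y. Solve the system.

x(t) = 2c_1e^(3t) + 2c_2te^(3t) - c_2e^(3t), y(t) = -c_1e^(3t) - c_2te^(3t) + c_2e^(3t)

Coefficient matrix A = [[5, 4], [-1, 1]].
Characteristic polynomial det(A - λI) = λ^2 - 6λ + 9 = 0.
Single eigenvalue λ = 3 with algebraic multiplicity 2.
Eigenvector v = (2,-1); generalized eigenvector w with (A-λI)w=v is (-1,1).
General solution: e^(3t)[c_1·v + c_2·(t·v + w)].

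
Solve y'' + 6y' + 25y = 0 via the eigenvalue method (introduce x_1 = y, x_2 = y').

Let x_1 = y, x_2 = y'. Then x_1' = x_2 and x_2' = -25x_1 - 6x_2.
A = [[0,1],[-25,-6]]; det(A-λI) = λ^2 + 6λ + 25.
Eigenvalues λ = -3 ± 4i.

y(t) = C_1e^(-3t)cos(4t) + C_2e^(-3t)sin(4t)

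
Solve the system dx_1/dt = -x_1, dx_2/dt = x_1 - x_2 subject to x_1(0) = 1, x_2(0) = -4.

x_1(t) = e^(-t), x_2(t) = te^(-t) - 4e^(-t)

Coefficient matrix A = [[-1, 0], [1, -1]].
Characteristic polynomial det(A - λI) = λ^2 + 2λ + 1 = 0.
Single eigenvalue λ = -1 with algebraic multiplicity 2.
Eigenvector v = (0,1); generalized eigenvector w with (A-λI)w=v is (1,2).
General solution: e^(-t)[C_1·v + C_2·(t·v + w)].
Applying x_1(0)=1, x_2(0)=-4 gives C_1=-6, C_2=1.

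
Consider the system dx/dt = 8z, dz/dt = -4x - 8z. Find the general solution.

x(t) = -C_1e^(-4t)sin(4t) - C_1e^(-4t)cos(4t) - C_2e^(-4t)sin(4t) + C_2e^(-4t)cos(4t), z(t) = C_1e^(-4t)sin(4t) - C_2e^(-4t)cos(4t)

Coefficient matrix A = [[0, 8], [-4, -8]].
Characteristic polynomial det(A - λI) = λ^2 + 8λ + 32 = 0.
Eigenvalues λ = -4 ± 4i (complex conjugate pair).
For λ=-4+4i: an eigenvector is (-1,0) - i(-1,1) = (-1 + i, 0 - i).
A real fundamental pair from Re and Im of e^((-4+4i)t)v: X_1 = e^(-4t)(cos(4t)·(-1,0) + sin(4t)·(-1,1)), X_2 = e^(-4t)(sin(4t)·(-1,0) - cos(4t)·(-1,1)).
General solution: C_1X_1 + C_2X_2.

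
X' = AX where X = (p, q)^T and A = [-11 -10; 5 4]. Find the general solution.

p(t) = C_1e^(-t) + 2C_2e^(-6t), q(t) = -C_1e^(-t) - C_2e^(-6t)

Coefficient matrix A = [[-11, -10], [5, 4]].
Characteristic polynomial det(A - λI) = λ^2 + 7λ + 6 = 0.
Eigenvalues λ = -1, -6.
For λ=-1: (A-λI) row 1 is [-10, -10], so an eigenvector is (1, -1).
For λ=-6: (A-λI) row 1 is [-5, -10], so an eigenvector is (2, -1).
General solution: C_1e^(-t)(1,-1) + C_2e^(-6t)(2,-1).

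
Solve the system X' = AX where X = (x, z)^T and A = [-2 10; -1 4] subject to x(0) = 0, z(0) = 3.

Coefficient matrix A = [[-2, 10], [-1, 4]].
Characteristic polynomial det(A - λI) = λ^2 - 2λ + 2 = 0.
Eigenvalues λ = 1 ± i (complex conjugate pair).
For λ=1+i: an eigenvector is (-1,0) - i(3,1) = (-1 - 3i, 0 - i).
A real fundamental pair from Re and Im of e^((1+i)t)v: X_1 = e^(t)(cos(t)·(-1,0) + sin(t)·(3,1)), X_2 = e^(t)(sin(t)·(-1,0) - cos(t)·(3,1)).
General solution: c_1X_1 + c_2X_2.
Applying x(0)=0, z(0)=3 gives c_1=9, c_2=-3.

x(t) = 30e^(t)sin(t), z(t) = 9e^(t)sin(t) + 3e^(t)cos(t)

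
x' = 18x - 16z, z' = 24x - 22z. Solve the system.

Coefficient matrix A = [[18, -16], [24, -22]].
Characteristic polynomial det(A - λI) = λ^2 + 4λ - 12 = 0.
Eigenvalues λ = -6, 2.
For λ=-6: (A-λI) row 1 is [24, -16], so an eigenvector is (2, 3).
For λ=2: (A-λI) row 1 is [16, -16], so an eigenvector is (1, 1).
General solution: C_1e^(-6t)(2,3) + C_2e^(2t)(1,1).

x(t) = 2C_1e^(-6t) + C_2e^(2t), z(t) = 3C_1e^(-6t) + C_2e^(2t)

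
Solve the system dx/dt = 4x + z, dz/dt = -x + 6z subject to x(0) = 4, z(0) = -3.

Coefficient matrix A = [[4, 1], [-1, 6]].
Characteristic polynomial det(A - λI) = λ^2 - 10λ + 25 = 0.
Single eigenvalue λ = 5 with algebraic multiplicity 2.
Eigenvector v = (1,1); generalized eigenvector w with (A-λI)w=v is (1,2).
General solution: e^(5t)[c_1·v + c_2·(t·v + w)].
Applying x(0)=4, z(0)=-3 gives c_1=11, c_2=-7.

x(t) = -7te^(5t) + 4e^(5t), z(t) = -7te^(5t) - 3e^(5t)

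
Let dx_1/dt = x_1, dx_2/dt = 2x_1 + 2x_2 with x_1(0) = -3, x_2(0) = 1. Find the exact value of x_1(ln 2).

A = [[1,0],[2,2]]; eigenvalues λ = 1, 2.
Eigenvectors: (1,-2) for λ=1, (0,1) for λ=2.
From the initial condition, c_1 = -3, c_2 = -5.
x_1(ln 2) = (-3)(2^1)(1) + (-5)(2^2)(0) = -6.

-6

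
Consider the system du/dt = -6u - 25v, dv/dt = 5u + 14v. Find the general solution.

Coefficient matrix A = [[-6, -25], [5, 14]].
Characteristic polynomial det(A - λI) = λ^2 - 8λ + 41 = 0.
Eigenvalues λ = 4 ± 5i (complex conjugate pair).
For λ=4+5i: an eigenvector is (-1,0) - i(2,-1) = (-1 - 2i, 0 + i).
A real fundamental pair from Re and Im of e^((4+5i)t)v: X_1 = e^(4t)(cos(5t)·(-1,0) + sin(5t)·(2,-1)), X_2 = e^(4t)(sin(5t)·(-1,0) - cos(5t)·(2,-1)).
General solution: C_1X_1 + C_2X_2.

u(t) = 2C_1e^(4t)sin(5t) - C_1e^(4t)cos(5t) - C_2e^(4t)sin(5t) - 2C_2e^(4t)cos(5t), v(t) = -C_1e^(4t)sin(5t) + C_2e^(4t)cos(5t)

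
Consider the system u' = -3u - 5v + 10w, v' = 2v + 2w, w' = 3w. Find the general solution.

Coefficient matrix A = [[-3, -5, 10], [0, 2, 2], [0, 0, 3]].
det(A - λI) = 0 gives eigenvalues λ = 3, 2, -3.
For λ=3: eigenvector (0,2,1).
For λ=2: eigenvector (-1,1,0).
For λ=-3: eigenvector (1,0,0).
General solution: K_1e^(3t)(0,2,1) + K_2e^(2t)(-1,1,0) + K_3e^(-3t)(1,0,0).

u(t) = -K_2e^(2t) + K_3e^(-3t), v(t) = 2K_1e^(3t) + K_2e^(2t), w(t) = K_1e^(3t)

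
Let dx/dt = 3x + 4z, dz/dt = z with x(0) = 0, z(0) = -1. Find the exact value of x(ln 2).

-12

A = [[3,4],[0,1]]; eigenvalues λ = 1, 3.
Eigenvectors: (-2,1) for λ=1, (-1,0) for λ=3.
From the initial condition, c_1 = -1, c_2 = 2.
x(ln 2) = (-1)(2^1)(-2) + (2)(2^3)(-1) = -12.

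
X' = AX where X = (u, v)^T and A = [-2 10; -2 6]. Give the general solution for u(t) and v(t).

Coefficient matrix A = [[-2, 10], [-2, 6]].
Characteristic polynomial det(A - λI) = λ^2 - 4λ + 8 = 0.
Eigenvalues λ = 2 ± 2i (complex conjugate pair).
For λ=2+2i: an eigenvector is (2,1) - i(1,0) = (2 - i, 1).
A real fundamental pair from Re and Im of e^((2+2i)t)v: X_1 = e^(2t)(cos(2t)·(2,1) + sin(2t)·(1,0)), X_2 = e^(2t)(sin(2t)·(2,1) - cos(2t)·(1,0)).
General solution: C_1X_1 + C_2X_2.

u(t) = C_1e^(2t)sin(2t) + 2C_1e^(2t)cos(2t) + 2C_2e^(2t)sin(2t) - C_2e^(2t)cos(2t), v(t) = C_1e^(2t)cos(2t) + C_2e^(2t)sin(2t)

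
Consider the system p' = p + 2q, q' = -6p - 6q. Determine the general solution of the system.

Coefficient matrix A = [[1, 2], [-6, -6]].
Characteristic polynomial det(A - λI) = λ^2 + 5λ + 6 = 0.
Eigenvalues λ = -2, -3.
For λ=-2: (A-λI) row 1 is [3, 2], so an eigenvector is (2, -3).
For λ=-3: (A-λI) row 1 is [4, 2], so an eigenvector is (1, -2).
General solution: K_1e^(-2t)(2,-3) + K_2e^(-3t)(1,-2).

p(t) = 2K_1e^(-2t) + K_2e^(-3t), q(t) = -3K_1e^(-2t) - 2K_2e^(-3t)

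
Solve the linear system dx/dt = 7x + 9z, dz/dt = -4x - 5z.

Coefficient matrix A = [[7, 9], [-4, -5]].
Characteristic polynomial det(A - λI) = λ^2 - 2λ + 1 = 0.
Single eigenvalue λ = 1 with algebraic multiplicity 2.
Eigenvector v = (-3,2); generalized eigenvector w with (A-λI)w=v is (-2,1).
General solution: e^(t)[c_1·v + c_2·(t·v + w)].

x(t) = -3c_1e^(t) - 3c_2te^(t) - 2c_2e^(t), z(t) = 2c_1e^(t) + 2c_2te^(t) + c_2e^(t)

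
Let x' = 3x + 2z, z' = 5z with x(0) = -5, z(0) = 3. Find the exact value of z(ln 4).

3072

A = [[3,2],[0,5]]; eigenvalues λ = 3, 5.
Eigenvectors: (1,0) for λ=3, (-1,-1) for λ=5.
From the initial condition, c_1 = -8, c_2 = -3.
z(ln 4) = (-8)(4^3)(0) + (-3)(4^5)(-1) = 3072.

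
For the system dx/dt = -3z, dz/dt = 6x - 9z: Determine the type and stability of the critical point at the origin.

stable node

A = [[0,-3],[6,-9]]; det(A-λI) = λ^2 + 9λ + 18.
λ = -6, -3: both negative.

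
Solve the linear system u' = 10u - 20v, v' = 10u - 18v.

u(t) = C_1e^(-4t)sin(2t) + 3C_1e^(-4t)cos(2t) + 3C_2e^(-4t)sin(2t) - C_2e^(-4t)cos(2t), v(t) = C_1e^(-4t)sin(2t) + 2C_1e^(-4t)cos(2t) + 2C_2e^(-4t)sin(2t) - C_2e^(-4t)cos(2t)

Coefficient matrix A = [[10, -20], [10, -18]].
Characteristic polynomial det(A - λI) = λ^2 + 8λ + 20 = 0.
Eigenvalues λ = -4 ± 2i (complex conjugate pair).
For λ=-4+2i: an eigenvector is (3,2) - i(1,1) = (3 - i, 2 - i).
A real fundamental pair from Re and Im of e^((-4+2i)t)v: X_1 = e^(-4t)(cos(2t)·(3,2) + sin(2t)·(1,1)), X_2 = e^(-4t)(sin(2t)·(3,2) - cos(2t)·(1,1)).
General solution: C_1X_1 + C_2X_2.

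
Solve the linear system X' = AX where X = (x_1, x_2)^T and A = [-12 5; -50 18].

Coefficient matrix A = [[-12, 5], [-50, 18]].
Characteristic polynomial det(A - λI) = λ^2 - 6λ + 34 = 0.
Eigenvalues λ = 3 ± 5i (complex conjugate pair).
For λ=3+5i: an eigenvector is (0,1) - i(1,3) = (0 - i, 1 - 3i).
A real fundamental pair from Re and Im of e^((3+5i)t)v: X_1 = e^(3t)(cos(5t)·(0,1) + sin(5t)·(1,3)), X_2 = e^(3t)(sin(5t)·(0,1) - cos(5t)·(1,3)).
General solution: C_1X_1 + C_2X_2.

x_1(t) = C_1e^(3t)sin(5t) - C_2e^(3t)cos(5t), x_2(t) = 3C_1e^(3t)sin(5t) + C_1e^(3t)cos(5t) + C_2e^(3t)sin(5t) - 3C_2e^(3t)cos(5t)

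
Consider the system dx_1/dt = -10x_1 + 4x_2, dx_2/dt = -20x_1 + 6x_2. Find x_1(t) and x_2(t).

Coefficient matrix A = [[-10, 4], [-20, 6]].
Characteristic polynomial det(A - λI) = λ^2 + 4λ + 20 = 0.
Eigenvalues λ = -2 ± 4i (complex conjugate pair).
For λ=-2+4i: an eigenvector is (-1,-2) - i(0,1) = (-1, -2 - i).
A real fundamental pair from Re and Im of e^((-2+4i)t)v: X_1 = e^(-2t)(cos(4t)·(-1,-2) + sin(4t)·(0,1)), X_2 = e^(-2t)(sin(4t)·(-1,-2) - cos(4t)·(0,1)).
General solution: K_1X_1 + K_2X_2.

x_1(t) = -K_1e^(-2t)cos(4t) - K_2e^(-2t)sin(4t), x_2(t) = K_1e^(-2t)sin(4t) - 2K_1e^(-2t)cos(4t) - 2K_2e^(-2t)sin(4t) - K_2e^(-2t)cos(4t)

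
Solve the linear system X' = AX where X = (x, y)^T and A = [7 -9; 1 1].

Coefficient matrix A = [[7, -9], [1, 1]].
Characteristic polynomial det(A - λI) = λ^2 - 8λ + 16 = 0.
Single eigenvalue λ = 4 with algebraic multiplicity 2.
Eigenvector v = (-3,-1); generalized eigenvector w with (A-λI)w=v is (2,1).
General solution: e^(4t)[K_1·v + K_2·(t·v + w)].

x(t) = -3K_1e^(4t) - 3K_2te^(4t) + 2K_2e^(4t), y(t) = -K_1e^(4t) - K_2te^(4t) + K_2e^(4t)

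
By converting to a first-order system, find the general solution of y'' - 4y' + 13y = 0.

y(t) = C_1e^(2t)cos(3t) + C_2e^(2t)sin(3t)

Let x_1 = y, x_2 = y'. Then x_1' = x_2 and x_2' = -13x_1 + 4x_2.
A = [[0,1],[-13,4]]; det(A-λI) = λ^2 - 4λ + 13.
Eigenvalues λ = 2 ± 3i.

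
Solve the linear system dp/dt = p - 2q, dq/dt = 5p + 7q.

p(t) = K_1e^(4t)sin(t) - K_1e^(4t)cos(t) - K_2e^(4t)sin(t) - K_2e^(4t)cos(t), q(t) = -2K_1e^(4t)sin(t) + K_1e^(4t)cos(t) + K_2e^(4t)sin(t) + 2K_2e^(4t)cos(t)

Coefficient matrix A = [[1, -2], [5, 7]].
Characteristic polynomial det(A - λI) = λ^2 - 8λ + 17 = 0.
Eigenvalues λ = 4 ± i (complex conjugate pair).
For λ=4+i: an eigenvector is (-1,1) - i(1,-2) = (-1 - i, 1 + 2i).
A real fundamental pair from Re and Im of e^((4+i)t)v: X_1 = e^(4t)(cos(t)·(-1,1) + sin(t)·(1,-2)), X_2 = e^(4t)(sin(t)·(-1,1) - cos(t)·(1,-2)).
General solution: K_1X_1 + K_2X_2.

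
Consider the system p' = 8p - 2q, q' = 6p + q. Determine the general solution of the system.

p(t) = C_1e^(4t) - 2C_2e^(5t), q(t) = 2C_1e^(4t) - 3C_2e^(5t)

Coefficient matrix A = [[8, -2], [6, 1]].
Characteristic polynomial det(A - λI) = λ^2 - 9λ + 20 = 0.
Eigenvalues λ = 4, 5.
For λ=4: (A-λI) row 1 is [4, -2], so an eigenvector is (1, 2).
For λ=5: (A-λI) row 1 is [3, -2], so an eigenvector is (-2, -3).
General solution: C_1e^(4t)(1,2) + C_2e^(5t)(-2,-3).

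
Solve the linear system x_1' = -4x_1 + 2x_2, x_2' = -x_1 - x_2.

Coefficient matrix A = [[-4, 2], [-1, -1]].
Characteristic polynomial det(A - λI) = λ^2 + 5λ + 6 = 0.
Eigenvalues λ = -3, -2.
For λ=-3: (A-λI) row 1 is [-1, 2], so an eigenvector is (-2, -1).
For λ=-2: (A-λI) row 1 is [-2, 2], so an eigenvector is (1, 1).
General solution: C_1e^(-3t)(-2,-1) + C_2e^(-2t)(1,1).

x_1(t) = -2C_1e^(-3t) + C_2e^(-2t), x_2(t) = -C_1e^(-3t) + C_2e^(-2t)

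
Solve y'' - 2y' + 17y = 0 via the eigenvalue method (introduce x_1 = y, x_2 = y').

y(t) = C_1e^(t)cos(4t) + C_2e^(t)sin(4t)

Let x_1 = y, x_2 = y'. Then x_1' = x_2 and x_2' = -17x_1 + 2x_2.
A = [[0,1],[-17,2]]; det(A-λI) = λ^2 - 2λ + 17.
Eigenvalues λ = 1 ± 4i.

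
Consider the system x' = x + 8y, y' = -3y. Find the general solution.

x(t) = -K_1e^(t) + 2K_2e^(-3t), y(t) = -K_2e^(-3t)

Coefficient matrix A = [[1, 8], [0, -3]].
Characteristic polynomial det(A - λI) = λ^2 + 2λ - 3 = 0.
Eigenvalues λ = 1, -3.
For λ=1: (A-λI) row 1 is [0, 8], so an eigenvector is (-1, 0).
For λ=-3: (A-λI) row 1 is [4, 8], so an eigenvector is (2, -1).
General solution: K_1e^(t)(-1,0) + K_2e^(-3t)(2,-1).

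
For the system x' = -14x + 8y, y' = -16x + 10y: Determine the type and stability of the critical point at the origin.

A = [[-14,8],[-16,10]]; det(A-λI) = λ^2 + 4λ - 12.
λ = -6, 2: opposite signs.

saddle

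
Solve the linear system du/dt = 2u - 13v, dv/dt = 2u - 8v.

u(t) = -3c_1e^(-3t)sin(t) + 2c_1e^(-3t)cos(t) + 2c_2e^(-3t)sin(t) + 3c_2e^(-3t)cos(t), v(t) = -c_1e^(-3t)sin(t) + c_1e^(-3t)cos(t) + c_2e^(-3t)sin(t) + c_2e^(-3t)cos(t)

Coefficient matrix A = [[2, -13], [2, -8]].
Characteristic polynomial det(A - λI) = λ^2 + 6λ + 10 = 0.
Eigenvalues λ = -3 ± i (complex conjugate pair).
For λ=-3+i: an eigenvector is (2,1) - i(-3,-1) = (2 + 3i, 1 + i).
A real fundamental pair from Re and Im of e^((-3+i)t)v: X_1 = e^(-3t)(cos(t)·(2,1) + sin(t)·(-3,-1)), X_2 = e^(-3t)(sin(t)·(2,1) - cos(t)·(-3,-1)).
General solution: c_1X_1 + c_2X_2.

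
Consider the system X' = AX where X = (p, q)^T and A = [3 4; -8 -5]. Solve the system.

p(t) = -c_1e^(-t)cos(4t) - c_2e^(-t)sin(4t), q(t) = c_1e^(-t)sin(4t) + c_1e^(-t)cos(4t) + c_2e^(-t)sin(4t) - c_2e^(-t)cos(4t)

Coefficient matrix A = [[3, 4], [-8, -5]].
Characteristic polynomial det(A - λI) = λ^2 + 2λ + 17 = 0.
Eigenvalues λ = -1 ± 4i (complex conjugate pair).
For λ=-1+4i: an eigenvector is (-1,1) - i(0,1) = (-1, 1 - i).
A real fundamental pair from Re and Im of e^((-1+4i)t)v: X_1 = e^(-t)(cos(4t)·(-1,1) + sin(4t)·(0,1)), X_2 = e^(-t)(sin(4t)·(-1,1) - cos(4t)·(0,1)).
General solution: c_1X_1 + c_2X_2.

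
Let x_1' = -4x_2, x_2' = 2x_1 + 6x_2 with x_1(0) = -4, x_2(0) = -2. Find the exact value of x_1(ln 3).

540

A = [[0,-4],[2,6]]; eigenvalues λ = 2, 4.
Eigenvectors: (2,-1) for λ=2, (-1,1) for λ=4.
From the initial condition, c_1 = -6, c_2 = -8.
x_1(ln 3) = (-6)(3^2)(2) + (-8)(3^4)(-1) = 540.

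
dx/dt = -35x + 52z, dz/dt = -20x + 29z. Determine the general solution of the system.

x(t) = 3C_1e^(-3t)sin(4t) - 2C_1e^(-3t)cos(4t) - 2C_2e^(-3t)sin(4t) - 3C_2e^(-3t)cos(4t), z(t) = 2C_1e^(-3t)sin(4t) - C_1e^(-3t)cos(4t) - C_2e^(-3t)sin(4t) - 2C_2e^(-3t)cos(4t)

Coefficient matrix A = [[-35, 52], [-20, 29]].
Characteristic polynomial det(A - λI) = λ^2 + 6λ + 25 = 0.
Eigenvalues λ = -3 ± 4i (complex conjugate pair).
For λ=-3+4i: an eigenvector is (-2,-1) - i(3,2) = (-2 - 3i, -1 - 2i).
A real fundamental pair from Re and Im of e^((-3+4i)t)v: X_1 = e^(-3t)(cos(4t)·(-2,-1) + sin(4t)·(3,2)), X_2 = e^(-3t)(sin(4t)·(-2,-1) - cos(4t)·(3,2)).
General solution: C_1X_1 + C_2X_2.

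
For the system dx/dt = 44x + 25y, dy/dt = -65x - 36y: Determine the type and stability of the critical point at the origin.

unstable spiral

A = [[44,25],[-65,-36]]; det(A-λI) = λ^2 - 8λ + 41.
λ = 4 ± 5i: positive real part.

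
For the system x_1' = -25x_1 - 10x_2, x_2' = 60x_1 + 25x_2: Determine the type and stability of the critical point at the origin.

saddle

A = [[-25,-10],[60,25]]; det(A-λI) = λ^2 - 25.
λ = -5, 5: opposite signs.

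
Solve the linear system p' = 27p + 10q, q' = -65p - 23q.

Coefficient matrix A = [[27, 10], [-65, -23]].
Characteristic polynomial det(A - λI) = λ^2 - 4λ + 29 = 0.
Eigenvalues λ = 2 ± 5i (complex conjugate pair).
For λ=2+5i: an eigenvector is (1,-3) - i(-1,2) = (1 + i, -3 - 2i).
A real fundamental pair from Re and Im of e^((2+5i)t)v: X_1 = e^(2t)(cos(5t)·(1,-3) + sin(5t)·(-1,2)), X_2 = e^(2t)(sin(5t)·(1,-3) - cos(5t)·(-1,2)).
General solution: K_1X_1 + K_2X_2.

p(t) = -K_1e^(2t)sin(5t) + K_1e^(2t)cos(5t) + K_2e^(2t)sin(5t) + K_2e^(2t)cos(5t), q(t) = 2K_1e^(2t)sin(5t) - 3K_1e^(2t)cos(5t) - 3K_2e^(2t)sin(5t) - 2K_2e^(2t)cos(5t)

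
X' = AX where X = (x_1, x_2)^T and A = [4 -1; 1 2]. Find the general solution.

x_1(t) = -c_1e^(3t) - c_2te^(3t) - 3c_2e^(3t), x_2(t) = -c_1e^(3t) - c_2te^(3t) - 2c_2e^(3t)

Coefficient matrix A = [[4, -1], [1, 2]].
Characteristic polynomial det(A - λI) = λ^2 - 6λ + 9 = 0.
Single eigenvalue λ = 3 with algebraic multiplicity 2.
Eigenvector v = (-1,-1); generalized eigenvector w with (A-λI)w=v is (-3,-2).
General solution: e^(3t)[c_1·v + c_2·(t·v + w)].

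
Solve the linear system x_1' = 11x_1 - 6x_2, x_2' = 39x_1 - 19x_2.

x_1(t) = -C_1e^(-4t)sin(3t) + C_1e^(-4t)cos(3t) + C_2e^(-4t)sin(3t) + C_2e^(-4t)cos(3t), x_2(t) = -2C_1e^(-4t)sin(3t) + 3C_1e^(-4t)cos(3t) + 3C_2e^(-4t)sin(3t) + 2C_2e^(-4t)cos(3t)

Coefficient matrix A = [[11, -6], [39, -19]].
Characteristic polynomial det(A - λI) = λ^2 + 8λ + 25 = 0.
Eigenvalues λ = -4 ± 3i (complex conjugate pair).
For λ=-4+3i: an eigenvector is (1,3) - i(-1,-2) = (1 + i, 3 + 2i).
A real fundamental pair from Re and Im of e^((-4+3i)t)v: X_1 = e^(-4t)(cos(3t)·(1,3) + sin(3t)·(-1,-2)), X_2 = e^(-4t)(sin(3t)·(1,3) - cos(3t)·(-1,-2)).
General solution: C_1X_1 + C_2X_2.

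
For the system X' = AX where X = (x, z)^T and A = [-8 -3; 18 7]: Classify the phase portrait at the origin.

saddle

A = [[-8,-3],[18,7]]; det(A-λI) = λ^2 + λ - 2.
λ = 1, -2: opposite signs.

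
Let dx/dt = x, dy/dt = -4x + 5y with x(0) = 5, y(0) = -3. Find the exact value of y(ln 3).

-1929

A = [[1,0],[-4,5]]; eigenvalues λ = 5, 1.
Eigenvectors: (0,-1) for λ=5, (1,1) for λ=1.
From the initial condition, c_1 = 8, c_2 = 5.
y(ln 3) = (8)(3^5)(-1) + (5)(3^1)(1) = -1929.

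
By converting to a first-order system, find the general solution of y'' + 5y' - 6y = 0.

Let x_1 = y, x_2 = y'. Then x_1' = x_2 and x_2' = 6x_1 - 5x_2.
A = [[0,1],[6,-5]]; det(A-λI) = λ^2 + 5λ - 6.
Eigenvalues λ = 1, -6 with eigenvectors (1,1), (1,-6).

y(t) = c_1e^(t) + c_2e^(-6t)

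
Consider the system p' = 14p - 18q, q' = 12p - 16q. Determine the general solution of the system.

p(t) = -C_1e^(-4t) - 3C_2e^(2t), q(t) = -C_1e^(-4t) - 2C_2e^(2t)

Coefficient matrix A = [[14, -18], [12, -16]].
Characteristic polynomial det(A - λI) = λ^2 + 2λ - 8 = 0.
Eigenvalues λ = -4, 2.
For λ=-4: (A-λI) row 1 is [18, -18], so an eigenvector is (-1, -1).
For λ=2: (A-λI) row 1 is [12, -18], so an eigenvector is (-3, -2).
General solution: C_1e^(-4t)(-1,-1) + C_2e^(2t)(-3,-2).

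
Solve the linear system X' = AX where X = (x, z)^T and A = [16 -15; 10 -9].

x(t) = c_1e^(t) + 3c_2e^(6t), z(t) = c_1e^(t) + 2c_2e^(6t)

Coefficient matrix A = [[16, -15], [10, -9]].
Characteristic polynomial det(A - λI) = λ^2 - 7λ + 6 = 0.
Eigenvalues λ = 1, 6.
For λ=1: (A-λI) row 1 is [15, -15], so an eigenvector is (1, 1).
For λ=6: (A-λI) row 1 is [10, -15], so an eigenvector is (3, 2).
General solution: c_1e^(t)(1,1) + c_2e^(6t)(3,2).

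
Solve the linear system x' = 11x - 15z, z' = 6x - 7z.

Coefficient matrix A = [[11, -15], [6, -7]].
Characteristic polynomial det(A - λI) = λ^2 - 4λ + 13 = 0.
Eigenvalues λ = 2 ± 3i (complex conjugate pair).
For λ=2+3i: an eigenvector is (1,1) - i(-2,-1) = (1 + 2i, 1 + i).
A real fundamental pair from Re and Im of e^((2+3i)t)v: X_1 = e^(2t)(cos(3t)·(1,1) + sin(3t)·(-2,-1)), X_2 = e^(2t)(sin(3t)·(1,1) - cos(3t)·(-2,-1)).
General solution: K_1X_1 + K_2X_2.

x(t) = -2K_1e^(2t)sin(3t) + K_1e^(2t)cos(3t) + K_2e^(2t)sin(3t) + 2K_2e^(2t)cos(3t), z(t) = -K_1e^(2t)sin(3t) + K_1e^(2t)cos(3t) + K_2e^(2t)sin(3t) + K_2e^(2t)cos(3t)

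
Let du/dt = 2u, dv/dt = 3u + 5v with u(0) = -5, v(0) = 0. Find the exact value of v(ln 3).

A = [[2,0],[3,5]]; eigenvalues λ = 2, 5.
Eigenvectors: (-1,1) for λ=2, (0,-1) for λ=5.
From the initial condition, c_1 = 5, c_2 = 5.
v(ln 3) = (5)(3^2)(1) + (5)(3^5)(-1) = -1170.

-1170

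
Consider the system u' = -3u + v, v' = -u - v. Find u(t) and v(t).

u(t) = K_1e^(-2t) + K_2te^(-2t) - 2K_2e^(-2t), v(t) = K_1e^(-2t) + K_2te^(-2t) - K_2e^(-2t)

Coefficient matrix A = [[-3, 1], [-1, -1]].
Characteristic polynomial det(A - λI) = λ^2 + 4λ + 4 = 0.
Single eigenvalue λ = -2 with algebraic multiplicity 2.
Eigenvector v = (1,1); generalized eigenvector w with (A-λI)w=v is (-2,-1).
General solution: e^(-2t)[K_1·v + K_2·(t·v + w)].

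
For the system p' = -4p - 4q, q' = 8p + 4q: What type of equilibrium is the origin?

A = [[-4,-4],[8,4]]; det(A-λI) = λ^2 + 16.
λ = 0 ± 4i: zero real part.

center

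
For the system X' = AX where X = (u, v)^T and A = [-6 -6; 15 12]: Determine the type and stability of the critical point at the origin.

A = [[-6,-6],[15,12]]; det(A-λI) = λ^2 - 6λ + 18.
λ = 3 ± 3i: positive real part.

unstable spiral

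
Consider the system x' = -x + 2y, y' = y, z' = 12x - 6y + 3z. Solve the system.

Coefficient matrix A = [[-1, 2, 0], [0, 1, 0], [12, -6, 3]].
det(A - λI) = 0 gives eigenvalues λ = 3, 1, -1.
For λ=3: eigenvector (0,0,1).
For λ=1: eigenvector (1,1,-3).
For λ=-1: eigenvector (-1,0,3).
General solution: K_1e^(3t)(0,0,1) + K_2e^(t)(1,1,-3) + K_3e^(-t)(-1,0,3).

x(t) = K_2e^(t) - K_3e^(-t), y(t) = K_2e^(t), z(t) = K_1e^(3t) - 3K_2e^(t) + 3K_3e^(-t)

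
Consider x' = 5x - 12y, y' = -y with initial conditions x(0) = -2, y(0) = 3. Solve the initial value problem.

Coefficient matrix A = [[5, -12], [0, -1]].
Characteristic polynomial det(A - λI) = λ^2 - 4λ - 5 = 0.
Eigenvalues λ = -1, 5.
For λ=-1: (A-λI) row 1 is [6, -12], so an eigenvector is (2, 1).
For λ=5: (A-λI) row 1 is [0, -12], so an eigenvector is (1, 0).
General solution: K_1e^(-t)(2,1) + K_2e^(5t)(1,0).
Applying x(0)=-2, y(0)=3 gives K_1=3, K_2=-8.

x(t) = -8e^(5t) + 6e^(-t), y(t) = 3e^(-t)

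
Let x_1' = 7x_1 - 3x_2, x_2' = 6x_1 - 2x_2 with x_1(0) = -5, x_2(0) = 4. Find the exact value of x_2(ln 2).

-188

A = [[7,-3],[6,-2]]; eigenvalues λ = 4, 1.
Eigenvectors: (-1,-1) for λ=4, (1,2) for λ=1.
From the initial condition, c_1 = 14, c_2 = 9.
x_2(ln 2) = (14)(2^4)(-1) + (9)(2^1)(2) = -188.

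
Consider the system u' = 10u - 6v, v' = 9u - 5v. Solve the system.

u(t) = -2C_1e^(t) - C_2e^(4t), v(t) = -3C_1e^(t) - C_2e^(4t)

Coefficient matrix A = [[10, -6], [9, -5]].
Characteristic polynomial det(A - λI) = λ^2 - 5λ + 4 = 0.
Eigenvalues λ = 1, 4.
For λ=1: (A-λI) row 1 is [9, -6], so an eigenvector is (-2, -3).
For λ=4: (A-λI) row 1 is [6, -6], so an eigenvector is (-1, -1).
General solution: C_1e^(t)(-2,-3) + C_2e^(4t)(-1,-1).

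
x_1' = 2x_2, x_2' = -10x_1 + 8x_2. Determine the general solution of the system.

Coefficient matrix A = [[0, 2], [-10, 8]].
Characteristic polynomial det(A - λI) = λ^2 - 8λ + 20 = 0.
Eigenvalues λ = 4 ± 2i (complex conjugate pair).
For λ=4+2i: an eigenvector is (-1,-2) - i(0,1) = (-1, -2 - i).
A real fundamental pair from Re and Im of e^((4+2i)t)v: X_1 = e^(4t)(cos(2t)·(-1,-2) + sin(2t)·(0,1)), X_2 = e^(4t)(sin(2t)·(-1,-2) - cos(2t)·(0,1)).
General solution: K_1X_1 + K_2X_2.

x_1(t) = -K_1e^(4t)cos(2t) - K_2e^(4t)sin(2t), x_2(t) = K_1e^(4t)sin(2t) - 2K_1e^(4t)cos(2t) - 2K_2e^(4t)sin(2t) - K_2e^(4t)cos(2t)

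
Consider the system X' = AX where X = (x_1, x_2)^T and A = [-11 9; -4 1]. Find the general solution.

x_1(t) = 3c_1e^(-5t) + 3c_2te^(-5t) - 2c_2e^(-5t), x_2(t) = 2c_1e^(-5t) + 2c_2te^(-5t) - c_2e^(-5t)

Coefficient matrix A = [[-11, 9], [-4, 1]].
Characteristic polynomial det(A - λI) = λ^2 + 10λ + 25 = 0.
Single eigenvalue λ = -5 with algebraic multiplicity 2.
Eigenvector v = (3,2); generalized eigenvector w with (A-λI)w=v is (-2,-1).
General solution: e^(-5t)[c_1·v + c_2·(t·v + w)].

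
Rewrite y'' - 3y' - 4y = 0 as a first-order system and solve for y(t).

Let x_1 = y, x_2 = y'. Then x_1' = x_2 and x_2' = 4x_1 + 3x_2.
A = [[0,1],[4,3]]; det(A-λI) = λ^2 - 3λ - 4.
Eigenvalues λ = -1, 4 with eigenvectors (1,-1), (1,4).

y(t) = K_1e^(-t) + K_2e^(4t)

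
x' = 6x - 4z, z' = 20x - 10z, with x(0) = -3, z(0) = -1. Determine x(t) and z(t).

Coefficient matrix A = [[6, -4], [20, -10]].
Characteristic polynomial det(A - λI) = λ^2 + 4λ + 20 = 0.
Eigenvalues λ = -2 ± 4i (complex conjugate pair).
For λ=-2+4i: an eigenvector is (0,-1) - i(1,2) = (0 - i, -1 - 2i).
A real fundamental pair from Re and Im of e^((-2+4i)t)v: X_1 = e^(-2t)(cos(4t)·(0,-1) + sin(4t)·(1,2)), X_2 = e^(-2t)(sin(4t)·(0,-1) - cos(4t)·(1,2)).
General solution: K_1X_1 + K_2X_2.
Applying x(0)=-3, z(0)=-1 gives K_1=-5, K_2=3.

x(t) = -5e^(-2t)sin(4t) - 3e^(-2t)cos(4t), z(t) = -13e^(-2t)sin(4t) - e^(-2t)cos(4t)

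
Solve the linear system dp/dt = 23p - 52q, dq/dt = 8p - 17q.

p(t) = 2c_1e^(3t)sin(4t) + 3c_1e^(3t)cos(4t) + 3c_2e^(3t)sin(4t) - 2c_2e^(3t)cos(4t), q(t) = c_1e^(3t)sin(4t) + c_1e^(3t)cos(4t) + c_2e^(3t)sin(4t) - c_2e^(3t)cos(4t)

Coefficient matrix A = [[23, -52], [8, -17]].
Characteristic polynomial det(A - λI) = λ^2 - 6λ + 25 = 0.
Eigenvalues λ = 3 ± 4i (complex conjugate pair).
For λ=3+4i: an eigenvector is (3,1) - i(2,1) = (3 - 2i, 1 - i).
A real fundamental pair from Re and Im of e^((3+4i)t)v: X_1 = e^(3t)(cos(4t)·(3,1) + sin(4t)·(2,1)), X_2 = e^(3t)(sin(4t)·(3,1) - cos(4t)·(2,1)).
General solution: c_1X_1 + c_2X_2.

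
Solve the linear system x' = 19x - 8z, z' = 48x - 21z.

Coefficient matrix A = [[19, -8], [48, -21]].
Characteristic polynomial det(A - λI) = λ^2 + 2λ - 15 = 0.
Eigenvalues λ = -5, 3.
For λ=-5: (A-λI) row 1 is [24, -8], so an eigenvector is (1, 3).
For λ=3: (A-λI) row 1 is [16, -8], so an eigenvector is (1, 2).
General solution: c_1e^(-5t)(1,3) + c_2e^(3t)(1,2).

x(t) = c_1e^(-5t) + c_2e^(3t), z(t) = 3c_1e^(-5t) + 2c_2e^(3t)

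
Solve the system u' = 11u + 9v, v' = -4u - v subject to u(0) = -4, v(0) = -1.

u(t) = -33te^(5t) - 4e^(5t), v(t) = 22te^(5t) - e^(5t)

Coefficient matrix A = [[11, 9], [-4, -1]].
Characteristic polynomial det(A - λI) = λ^2 - 10λ + 25 = 0.
Single eigenvalue λ = 5 with algebraic multiplicity 2.
Eigenvector v = (-3,2); generalized eigenvector w with (A-λI)w=v is (1,-1).
General solution: e^(5t)[K_1·v + K_2·(t·v + w)].
Applying u(0)=-4, v(0)=-1 gives K_1=5, K_2=11.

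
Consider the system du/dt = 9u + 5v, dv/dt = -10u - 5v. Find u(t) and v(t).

Coefficient matrix A = [[9, 5], [-10, -5]].
Characteristic polynomial det(A - λI) = λ^2 - 4λ + 5 = 0.
Eigenvalues λ = 2 ± i (complex conjugate pair).
For λ=2+i: an eigenvector is (-1,1) - i(-2,3) = (-1 + 2i, 1 - 3i).
A real fundamental pair from Re and Im of e^((2+i)t)v: X_1 = e^(2t)(cos(t)·(-1,1) + sin(t)·(-2,3)), X_2 = e^(2t)(sin(t)·(-1,1) - cos(t)·(-2,3)).
General solution: C_1X_1 + C_2X_2.

u(t) = -2C_1e^(2t)sin(t) - C_1e^(2t)cos(t) - C_2e^(2t)sin(t) + 2C_2e^(2t)cos(t), v(t) = 3C_1e^(2t)sin(t) + C_1e^(2t)cos(t) + C_2e^(2t)sin(t) - 3C_2e^(2t)cos(t)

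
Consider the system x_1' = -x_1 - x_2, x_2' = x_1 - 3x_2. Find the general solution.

Coefficient matrix A = [[-1, -1], [1, -3]].
Characteristic polynomial det(A - λI) = λ^2 + 4λ + 4 = 0.
Single eigenvalue λ = -2 with algebraic multiplicity 2.
Eigenvector v = (-1,-1); generalized eigenvector w with (A-λI)w=v is (-3,-2).
General solution: e^(-2t)[K_1·v + K_2·(t·v + w)].

x_1(t) = -K_1e^(-2t) - K_2te^(-2t) - 3K_2e^(-2t), x_2(t) = -K_1e^(-2t) - K_2te^(-2t) - 2K_2e^(-2t)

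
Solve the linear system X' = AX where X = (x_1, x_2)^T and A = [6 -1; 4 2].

Coefficient matrix A = [[6, -1], [4, 2]].
Characteristic polynomial det(A - λI) = λ^2 - 8λ + 16 = 0.
Single eigenvalue λ = 4 with algebraic multiplicity 2.
Eigenvector v = (-1,-2); generalized eigenvector w with (A-λI)w=v is (-1,-1).
General solution: e^(4t)[K_1·v + K_2·(t·v + w)].

x_1(t) = -K_1e^(4t) - K_2te^(4t) - K_2e^(4t), x_2(t) = -2K_1e^(4t) - 2K_2te^(4t) - K_2e^(4t)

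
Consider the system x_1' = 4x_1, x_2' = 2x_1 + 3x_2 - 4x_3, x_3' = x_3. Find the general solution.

x_1(t) = C_1e^(4t), x_2(t) = 2C_1e^(4t) + C_2e^(3t) + 2C_3e^(t), x_3(t) = C_3e^(t)

Coefficient matrix A = [[4, 0, 0], [2, 3, -4], [0, 0, 1]].
det(A - λI) = 0 gives eigenvalues λ = 4, 3, 1.
For λ=4: eigenvector (1,2,0).
For λ=3: eigenvector (0,1,0).
For λ=1: eigenvector (0,2,1).
General solution: C_1e^(4t)(1,2,0) + C_2e^(3t)(0,1,0) + C_3e^(t)(0,2,1).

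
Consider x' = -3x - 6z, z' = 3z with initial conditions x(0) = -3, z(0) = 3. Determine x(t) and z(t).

Coefficient matrix A = [[-3, -6], [0, 3]].
Characteristic polynomial det(A - λI) = λ^2 - 9 = 0.
Eigenvalues λ = 3, -3.
For λ=3: (A-λI) row 1 is [-6, -6], so an eigenvector is (1, -1).
For λ=-3: (A-λI) row 1 is [0, -6], so an eigenvector is (-1, 0).
General solution: C_1e^(3t)(1,-1) + C_2e^(-3t)(-1,0).
Applying x(0)=-3, z(0)=3 gives C_1=-3, C_2=0.

x(t) = -3e^(3t), z(t) = 3e^(3t)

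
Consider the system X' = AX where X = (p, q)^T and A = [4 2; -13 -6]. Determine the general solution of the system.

p(t) = c_1e^(-t)sin(t) + c_1e^(-t)cos(t) + c_2e^(-t)sin(t) - c_2e^(-t)cos(t), q(t) = -3c_1e^(-t)sin(t) - 2c_1e^(-t)cos(t) - 2c_2e^(-t)sin(t) + 3c_2e^(-t)cos(t)

Coefficient matrix A = [[4, 2], [-13, -6]].
Characteristic polynomial det(A - λI) = λ^2 + 2λ + 2 = 0.
Eigenvalues λ = -1 ± i (complex conjugate pair).
For λ=-1+i: an eigenvector is (1,-2) - i(1,-3) = (1 - i, -2 + 3i).
A real fundamental pair from Re and Im of e^((-1+i)t)v: X_1 = e^(-t)(cos(t)·(1,-2) + sin(t)·(1,-3)), X_2 = e^(-t)(sin(t)·(1,-2) - cos(t)·(1,-3)).
General solution: c_1X_1 + c_2X_2.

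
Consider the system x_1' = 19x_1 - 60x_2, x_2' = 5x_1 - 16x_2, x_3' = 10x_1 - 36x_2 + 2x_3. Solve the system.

Coefficient matrix A = [[19, -60, 0], [5, -16, 0], [10, -36, 2]].
det(A - λI) = 0 gives eigenvalues λ = -1, 4, 2.
For λ=-1: eigenvector (3,1,2).
For λ=4: eigenvector (4,1,2).
For λ=2: eigenvector (0,0,1).
General solution: C_1e^(-t)(3,1,2) + C_2e^(4t)(4,1,2) + C_3e^(2t)(0,0,1).

x_1(t) = 3C_1e^(-t) + 4C_2e^(4t), x_2(t) = C_1e^(-t) + C_2e^(4t), x_3(t) = 2C_1e^(-t) + 2C_2e^(4t) + C_3e^(2t)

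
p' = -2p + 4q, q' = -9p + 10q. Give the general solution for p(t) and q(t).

Coefficient matrix A = [[-2, 4], [-9, 10]].
Characteristic polynomial det(A - λI) = λ^2 - 8λ + 16 = 0.
Single eigenvalue λ = 4 with algebraic multiplicity 2.
Eigenvector v = (2,3); generalized eigenvector w with (A-λI)w=v is (1,2).
General solution: e^(4t)[c_1·v + c_2·(t·v + w)].

p(t) = 2c_1e^(4t) + 2c_2te^(4t) + c_2e^(4t), q(t) = 3c_1e^(4t) + 3c_2te^(4t) + 2c_2e^(4t)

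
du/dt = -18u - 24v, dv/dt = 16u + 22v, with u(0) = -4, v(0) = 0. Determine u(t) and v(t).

u(t) = 8e^(6t) - 12e^(-2t), v(t) = -8e^(6t) + 8e^(-2t)

Coefficient matrix A = [[-18, -24], [16, 22]].
Characteristic polynomial det(A - λI) = λ^2 - 4λ - 12 = 0.
Eigenvalues λ = -2, 6.
For λ=-2: (A-λI) row 1 is [-16, -24], so an eigenvector is (-3, 2).
For λ=6: (A-λI) row 1 is [-24, -24], so an eigenvector is (-1, 1).
General solution: C_1e^(-2t)(-3,2) + C_2e^(6t)(-1,1).
Applying u(0)=-4, v(0)=0 gives C_1=4, C_2=-8.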